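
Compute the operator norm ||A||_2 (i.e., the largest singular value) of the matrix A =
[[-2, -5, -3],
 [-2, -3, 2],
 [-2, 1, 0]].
||A||_2 ≈ 6.6495 (= sqrt(largest eigenvalue of A^T A))

||A||_2 = sigma_max(A) = sqrt(lambda_max(A^T A)). Form the symmetric matrix M = A^T A =
[[12, 14, 2],
 [14, 35, 9],
 [2, 9, 13]].
Its characteristic polynomial (trace, sum of principal 2x2 minors, determinant of M give the coefficients) is
  p(λ) = det(λ I - M) = λ^3 - 60λ^2 + 750λ - 2304.
No integer candidate from the rational root theorem (±divisors of 2304) is a root, so the roots are irrational. The cubic discriminant is Δ = 69756768 > 0, so there are three distinct real roots. p(4) = -200 and p(5) = 71 have opposite signs, so a root lies in (4, 5); Newton's method refines it to λ ≈ 4.7023. p(11) = 17 and p(12) = -216 have opposite signs, so a root lies in (11, 12); Newton's method refines it to λ ≈ 11.0813. p(44) = -280 and p(45) = 1071 have opposite signs, so a root lies in (44, 45); Newton's method refines it to λ ≈ 44.2164. Check (Vieta): the three roots sum to 60, matching tr M = 60.
So the eigenvalues of A^T A are ≈ 4.7023, 11.0813, 44.2164 (all ≥ 0, as they must be for A^T A). The largest is λ_max ≈ 44.2164, hence ||A||_2 = sqrt(λ_max) ≈ 6.6495.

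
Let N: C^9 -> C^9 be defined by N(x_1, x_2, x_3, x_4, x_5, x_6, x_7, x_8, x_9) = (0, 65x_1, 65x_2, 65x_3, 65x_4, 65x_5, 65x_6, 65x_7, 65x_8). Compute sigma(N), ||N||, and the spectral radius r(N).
sigma(N) = {0}; ||N|| = 65; r(N) = 0. (N is nilpotent with N^9 = 0.)

On C^9, N is a strictly lower-triangular matrix with 65 on the subdiagonal and zeros elsewhere, so its characteristic polynomial is lambda^9 and every eigenvalue is 0: sigma(N) = {0}. For the operator norm, N e_i = 65e_{i+1} for i = 1, ..., 8 and N e_9 = 0, so the singular values of N are 65 (with multiplicity 8) and 0; hence ||N|| = 65. The spectral radius r(N) = max|lambda| = 0. Note ||N|| > r(N) — characteristic of non-normal nilpotent operators. Indeed N^9 = 0.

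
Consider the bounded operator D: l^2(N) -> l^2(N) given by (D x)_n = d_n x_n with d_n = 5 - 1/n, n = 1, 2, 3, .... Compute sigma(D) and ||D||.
sigma(D) = {5 - 1/n : n ≥ 1} ∪ {5}; ||D|| = 5

A bounded diagonal operator on l^2 with diagonal entries d_n has spectrum equal to the closure of {d_n : n ≥ 1}: every d_n is an eigenvalue (with eigenvector e_n), so {d_n} ⊂ sigma(D); the spectrum is closed, so its closure is too; and for lambda not in the closure, (D - lambda I) has bounded inverse (the diagonal entries 1/(d_n - lambda) are bounded). For our sequence d_n = 5 - 1/n, n = 1, 2, 3, ...:
  - {d_n} = {5 - 1/n : n ≥ 1}; the only limit point is 5
  - closure = {5 - 1/n : n ≥ 1} ∪ {5}
For the norm: a diagonal operator has ||D|| = sup_n |d_n|. Here d_n = 5 - 1/n increases monotonically from d_1 = 4 toward 5, with all terms in [4, 5); so sup_n |d_n| = 5 (the supremum is the limit, not attained). So ||D|| = 5.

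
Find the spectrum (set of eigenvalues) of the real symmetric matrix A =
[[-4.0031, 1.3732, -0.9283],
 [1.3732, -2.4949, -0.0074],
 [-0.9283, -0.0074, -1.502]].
sigma(A) ≈ {-5, -2, -1}

A is real symmetric, so its spectrum consists of real eigenvalues. Expanding the characteristic polynomial of the displayed matrix gives
  det(λ I - A) = p(λ) = λ^3 + (8)λ^2 + (17)λ + (10).
Solving p(λ) = 0 yields eigenvalues ≈ -5, -2, -1. (A is shown rounded to 4 decimals, so these recover the underlying integer eigenvalues to within that precision.)
Verification: the trace of A = -8 equals the sum of eigenvalues -8, and det(A) ≈ -9.9996 matches the eigenvalue product -10.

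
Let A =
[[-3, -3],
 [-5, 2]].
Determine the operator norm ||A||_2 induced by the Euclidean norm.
||A||_2 = sqrt((47 + sqrt(445))/2) ≈ 5.835 (= sqrt(largest eigenvalue of A^T A))

||A||_2 = sigma_max(A) = sqrt(lambda_max(A^T A)). Form the symmetric matrix M = A^T A =
[[34, -1],
 [-1, 13]].
Its characteristic polynomial (trace, determinant of M give the coefficients) is
  p(λ) = det(λ I - M) = λ^2 - 47λ + 441.
For λ^2 - 47λ + 441 the discriminant is 445. It is nonnegative but not a perfect square, so the roots are real and irrational: λ = (47 ± sqrt(445))/2 ≈ 34.0475, 12.9525.
So the eigenvalues of A^T A are ≈ 12.9525, 34.0475 (all ≥ 0, as they must be for A^T A). The largest is λ_max = (47 + sqrt(445))/2 ≈ 34.0475, hence ||A||_2 = sqrt(λ_max) = sqrt((47 + sqrt(445))/2) ≈ 5.835.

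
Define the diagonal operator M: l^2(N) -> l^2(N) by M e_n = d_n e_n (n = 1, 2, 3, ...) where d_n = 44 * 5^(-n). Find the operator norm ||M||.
||M|| = 44/5 (attained at n = 1)

For M diagonal, ||M|| = sup_n |d_n|. The sequence d_n = 44 * 5^(-n) is positive and strictly decreasing (ratio 5^(-1) < 1), so the supremum is d_1 = 44/5. Hence ||M|| = 44/5.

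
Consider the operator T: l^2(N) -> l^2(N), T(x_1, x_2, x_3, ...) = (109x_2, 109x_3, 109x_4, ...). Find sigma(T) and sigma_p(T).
sigma(T) = closed disk {z in C : |z| ≤ 109}; sigma_p(T) = open disk {z in C : |z| < 109}

Note T = 109·V where V is the unit left shift (V x)_k = x_{k+1}; so sigma(T) = 109·sigma(V) and ||T|| = 109||V||. ||T x||^2 = 11881sum_{k≥2} |x_k|^2 ≤ 11881||x||^2, with equality on {x : x_1 = 0}, so ||T|| = 109. For any lambda with |lambda| < 109, set r = lambda/109 (|r| < 1); the vector x = (1, r, r^2, ...) is in l^2 and satisfies T x = 109(r, r^2, ...) = lambda x, so lambda is an eigenvalue. On the boundary |lambda| = 109 the geometric series diverges, so no l^2 eigenvector exists, but these lambda lie in the approximate point spectrum. Hence sigma(T) is the closed disk of radius 109 and sigma_p(T) is the open disk.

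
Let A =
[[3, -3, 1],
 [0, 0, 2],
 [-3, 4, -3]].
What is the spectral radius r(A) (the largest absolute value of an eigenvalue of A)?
r(A) ≈ 3.9399

The eigenvalues of A are the roots of its characteristic polynomial. With M = A (coefficients from the trace, the sum of principal 2x2 minors, and det A):
  p(λ) = det(λ I - M) = λ^3 - 14λ + 6.
No integer candidate from the rational root theorem (±divisors of 6) is a root, so the roots are irrational. The cubic discriminant is Δ = 10004 > 0, so there are three distinct real roots. p(-4) = -2 and p(-3) = 21 have opposite signs, so a root lies in (-4, -3); Newton's method refines it to λ ≈ -3.9399. p(0) = 6 and p(1) = -7 have opposite signs, so a root lies in (0, 1); Newton's method refines it to λ ≈ 0.4344. p(3) = -9 and p(4) = 14 have opposite signs, so a root lies in (3, 4); Newton's method refines it to λ ≈ 3.5055. Check (Vieta): the three roots sum to 0, matching tr M = 0.
Thus the eigenvalues (to 4 decimals) are -3.9399 (modulus 3.9399); 0.4344 (modulus 0.4344); 3.5055 (modulus 3.5055). The spectral radius is the largest modulus: r(A) ≈ 3.9399. (Cross-check: r(A) ≤ ||A||_2 ≈ 7.2384; equality holds whenever A is normal, though it can also hold for some non-normal A.)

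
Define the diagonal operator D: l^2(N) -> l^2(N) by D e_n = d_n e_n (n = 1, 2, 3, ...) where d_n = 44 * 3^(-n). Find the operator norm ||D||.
||D|| = 44/3 (attained at n = 1)

For D diagonal, ||D|| = sup_n |d_n|. The sequence d_n = 44 * 3^(-n) is positive and strictly decreasing (ratio 3^(-1) < 1), so the supremum is d_1 = 44/3. Hence ||D|| = 44/3.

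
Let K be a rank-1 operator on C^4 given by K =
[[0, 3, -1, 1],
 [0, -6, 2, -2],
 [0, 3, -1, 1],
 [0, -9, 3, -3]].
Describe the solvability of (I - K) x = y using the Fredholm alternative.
(I - K) is invertible (det(I - K) = 11 ≠ 0), so for every y in C^4 the equation (I - K) x = y has a unique solution.

K has rank 1, so it is an outer product K = u v^T: every row of K is a multiple of one row vector. Reading off the entries, u = (1, -2, 1, -3) and v = (0, 3, -1, 1) (row i of K equals u_i·v^T). A rank-one matrix u v^T satisfies K u = u (v·u) and kills the (3)-dimensional subspace v^⊥, so its characteristic polynomial is lambda^3 (lambda - v·u) with v·u = tr K = -10. Hence the eigenvalues of I - K are 1 (multiplicity 3) and 1 - (-10) = 11, so det(I - K) = 11. (Direct check: I - K =
[[1, -3, 1, -1],
 [0, 7, -2, 2],
 [0, -3, 2, -1],
 [0, 9, -3, 4]]
has determinant 11.) The finite-dimensional Fredholm alternative says: either (I - K) is invertible, or ker(I - K) ≠ {0} and then range(I - K) = ker((I - K)^*)^⊥, with dim ker(I - K) = dim ker((I - K)^*). Since det(I - K) ≠ 0, 1 is not an eigenvalue of K and ker(I - K) = {0}, so we are in the first case: for every y there is a unique x = (I - K)^(-1) y. Explicitly, by the Sherman–Morrison formula, (I - u v^T)^(-1) = I + u v^T/(1 - v·u), i.e. (I - K)^(-1) = I + K/(11).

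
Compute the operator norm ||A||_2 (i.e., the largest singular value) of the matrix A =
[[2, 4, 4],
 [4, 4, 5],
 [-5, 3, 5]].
||A||_2 ≈ 10.3452 (= sqrt(largest eigenvalue of A^T A))

||A||_2 = sigma_max(A) = sqrt(lambda_max(A^T A)). Form the symmetric matrix M = A^T A =
[[45, 9, 3],
 [9, 41, 51],
 [3, 51, 66]].
Its characteristic polynomial (trace, sum of principal 2x2 minors, determinant of M give the coefficients) is
  p(λ) = det(λ I - M) = λ^3 - 152λ^2 + 4830λ - 1764.
No integer candidate from the rational root theorem (±divisors of 1764) is a root, so the roots are irrational. The cubic discriminant is Δ = 86724272880 > 0, so there are three distinct real roots. p(0) = -1764 and p(1) = 2915 have opposite signs, so a root lies in (0, 1); Newton's method refines it to λ ≈ 0.3695. p(44) = 1668 and p(45) = -1089 have opposite signs, so a root lies in (44, 45); Newton's method refines it to λ ≈ 44.6066. p(107) = -159 and p(108) = 6660 have opposite signs, so a root lies in (107, 108); Newton's method refines it to λ ≈ 107.0239. Check (Vieta): the three roots sum to 152, matching tr M = 152.
So the eigenvalues of A^T A are ≈ 0.3695, 44.6066, 107.0239 (all ≥ 0, as they must be for A^T A). The largest is λ_max ≈ 107.0239, hence ||A||_2 = sqrt(λ_max) ≈ 10.3452.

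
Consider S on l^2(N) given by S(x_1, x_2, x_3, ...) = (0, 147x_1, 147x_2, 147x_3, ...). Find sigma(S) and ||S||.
sigma(S) = closed disk {z in C : |z| ≤ 147}; ||S|| = 147

Note S = 147·U where U is the unit right shift (U x)_k = x_{k-1} (with x_0 := 0); so ||S|| = 147||U|| and sigma(S) = 147·sigma(U). ||S x||^2 = sum_{k≥1} |147x_k|^2 = 21609||x||^2, so ||S|| = 147 and sigma(S) ⊂ {|z| ≤ 147}. For any |lambda| < 147, the equation (S - lambda I) x = 0 forces x_1 = 0, then 147x_k = lambda x_{k+1} ⇒ x = 0, so S has no eigenvalues. But (S - lambda I) is not surjective for |lambda| < 147: solving (S - lambda I) x = e_1 would require x_n proportional to (lambda/147)^(-n), which is not in l^2. So every |lambda| < 147 lies in the residual spectrum. The boundary |lambda| = 147 is in the approximate point spectrum (the spectrum is closed). Hence sigma(S) is the closed disk of radius 147.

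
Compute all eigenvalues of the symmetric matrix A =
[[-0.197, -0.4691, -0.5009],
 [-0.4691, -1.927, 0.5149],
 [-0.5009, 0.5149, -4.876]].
sigma(A) ≈ {-5, -2, 0}

A is real symmetric, so its spectrum consists of real eigenvalues. Expanding the characteristic polynomial of the displayed matrix gives
  det(λ I - A) = p(λ) = λ^3 + (7)λ^2 + (10)λ + (0).
Solving p(λ) = 0 yields eigenvalues ≈ -5, -2, 0. (A is shown rounded to 4 decimals, so these recover the underlying integer eigenvalues to within that precision.)
Verification: the trace of A = -7 equals the sum of eigenvalues -7, and det(A) ≈ -0.0003 matches the eigenvalue product 0.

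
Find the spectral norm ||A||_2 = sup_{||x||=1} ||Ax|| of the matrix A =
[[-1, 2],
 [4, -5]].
||A||_2 = sqrt((46 + sqrt(2080))/2) ≈ 6.7678 (= sqrt(largest eigenvalue of A^T A))

||A||_2 = sigma_max(A) = sqrt(lambda_max(A^T A)). Form the symmetric matrix M = A^T A =
[[17, -22],
 [-22, 29]].
Its characteristic polynomial (trace, determinant of M give the coefficients) is
  p(λ) = det(λ I - M) = λ^2 - 46λ + 9.
For λ^2 - 46λ + 9 the discriminant is 2080. It is nonnegative but not a perfect square, so the roots are real and irrational: λ = (46 ± sqrt(2080))/2 ≈ 45.8035, 0.1965.
So the eigenvalues of A^T A are ≈ 0.1965, 45.8035 (all ≥ 0, as they must be for A^T A). The largest is λ_max = (46 + sqrt(2080))/2 ≈ 45.8035, hence ||A||_2 = sqrt(λ_max) = sqrt((46 + sqrt(2080))/2) ≈ 6.7678.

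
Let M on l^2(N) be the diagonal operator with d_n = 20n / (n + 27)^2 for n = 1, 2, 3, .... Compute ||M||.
||M|| = 5/27 (attained at n = 27)

For M diagonal, ||M|| = sup_n |d_n|. Treat f(x) = 20x / (x + 27)^2 for real x > 0. By the quotient rule, f'(x) = 20(27 - x)/(x + 27)^3, which is positive for x < 27 and negative for x > 27. So f has a unique maximum at x = 27, and since 27 is a positive integer, the supremum over n ≥ 1 is attained at n = 27: d_27 = 20·27/(27 + 27)^2 = 20·27/2916 = 5/27. Hence ||M|| = 5/27.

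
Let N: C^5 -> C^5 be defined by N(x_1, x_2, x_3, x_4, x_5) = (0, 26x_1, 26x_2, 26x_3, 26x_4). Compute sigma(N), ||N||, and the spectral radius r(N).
sigma(N) = {0}; ||N|| = 26; r(N) = 0. (N is nilpotent with N^5 = 0.)

On C^5, N is a strictly lower-triangular matrix with 26 on the subdiagonal and zeros elsewhere, so its characteristic polynomial is lambda^5 and every eigenvalue is 0: sigma(N) = {0}. For the operator norm, N e_i = 26e_{i+1} for i = 1, ..., 4 and N e_5 = 0, so the singular values of N are 26 (with multiplicity 4) and 0; hence ||N|| = 26. The spectral radius r(N) = max|lambda| = 0. Note ||N|| > r(N) — characteristic of non-normal nilpotent operators. Indeed N^5 = 0.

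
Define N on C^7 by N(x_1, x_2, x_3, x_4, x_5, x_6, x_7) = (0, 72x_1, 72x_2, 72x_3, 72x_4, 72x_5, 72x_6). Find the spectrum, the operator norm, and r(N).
sigma(N) = {0}; ||N|| = 72; r(N) = 0. (N is nilpotent with N^7 = 0.)

On C^7, N is a strictly lower-triangular matrix with 72 on the subdiagonal and zeros elsewhere, so its characteristic polynomial is lambda^7 and every eigenvalue is 0: sigma(N) = {0}. For the operator norm, N e_i = 72e_{i+1} for i = 1, ..., 6 and N e_7 = 0, so the singular values of N are 72 (with multiplicity 6) and 0; hence ||N|| = 72. The spectral radius r(N) = max|lambda| = 0. Note ||N|| > r(N) — characteristic of non-normal nilpotent operators. Indeed N^7 = 0.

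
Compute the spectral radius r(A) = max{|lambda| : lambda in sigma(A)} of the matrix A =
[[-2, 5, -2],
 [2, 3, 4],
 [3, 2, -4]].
r(A) ≈ 5.633

The eigenvalues of A are the roots of its characteristic polynomial. With M = A (coefficients from the trace, the sum of principal 2x2 minors, and det A):
  p(λ) = det(λ I - M) = λ^3 + 3λ^2 - 22λ - 150.
No integer candidate from the rational root theorem (±divisors of 150) is a root, so the roots are irrational. The cubic discriminant is Δ = -366152 < 0, so there is one real root and a complex-conjugate pair. p(5) = -60 and p(6) = 42 have opposite signs, so a root lies in (5, 6); Newton's method refines it to λ ≈ 5.633. Dividing out (λ - (5.633)) leaves approximately λ^2 + 8.633λ + 26.629. For λ^2 + 8.633λ + 26.629 the discriminant is -31.9882. It is negative, so the remaining roots are the complex-conjugate pair λ ≈ -4.3165 ± 2.8279i. Their product equals the constant term, so |λ|^2 ≈ 26.629 and |λ| ≈ 5.1603.
Thus the eigenvalues (to 4 decimals) are 5.633 (modulus 5.633); -4.3165 ± 2.8279i (modulus 5.1603). The spectral radius is the largest modulus: r(A) ≈ 5.633. (Cross-check: r(A) ≤ ||A||_2 ≈ 6.5706; equality holds whenever A is normal, though it can also hold for some non-normal A.)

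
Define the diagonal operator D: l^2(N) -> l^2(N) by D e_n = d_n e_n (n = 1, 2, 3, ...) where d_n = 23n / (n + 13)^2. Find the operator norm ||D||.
||D|| = 23/52 (attained at n = 13)

For D diagonal, ||D|| = sup_n |d_n|. Treat f(x) = 23x / (x + 13)^2 for real x > 0. By the quotient rule, f'(x) = 23(13 - x)/(x + 13)^3, which is positive for x < 13 and negative for x > 13. So f has a unique maximum at x = 13, and since 13 is a positive integer, the supremum over n ≥ 1 is attained at n = 13: d_13 = 23·13/(13 + 13)^2 = 23·13/676 = 23/52. Hence ||D|| = 23/52.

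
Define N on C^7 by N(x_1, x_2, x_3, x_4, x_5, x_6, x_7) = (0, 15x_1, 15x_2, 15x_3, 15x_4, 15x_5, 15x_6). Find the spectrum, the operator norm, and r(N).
sigma(N) = {0}; ||N|| = 15; r(N) = 0. (N is nilpotent with N^7 = 0.)

On C^7, N is a strictly lower-triangular matrix with 15 on the subdiagonal and zeros elsewhere, so its characteristic polynomial is lambda^7 and every eigenvalue is 0: sigma(N) = {0}. For the operator norm, N e_i = 15e_{i+1} for i = 1, ..., 6 and N e_7 = 0, so the singular values of N are 15 (with multiplicity 6) and 0; hence ||N|| = 15. The spectral radius r(N) = max|lambda| = 0. Note ||N|| > r(N) — characteristic of non-normal nilpotent operators. Indeed N^7 = 0.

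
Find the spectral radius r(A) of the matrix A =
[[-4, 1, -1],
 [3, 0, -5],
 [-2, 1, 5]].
r(A) ≈ 4.6283

The eigenvalues of A are the roots of its characteristic polynomial. With M = A (coefficients from the trace, the sum of principal 2x2 minors, and det A):
  p(λ) = det(λ I - M) = λ^3 - λ^2 - 20λ + 28.
No integer candidate from the rational root theorem (±divisors of 28) is a root, so the roots are irrational. The cubic discriminant is Δ = 21424 > 0, so there are three distinct real roots. p(-5) = -22 and p(-4) = 28 have opposite signs, so a root lies in (-5, -4); Newton's method refines it to λ ≈ -4.6283. p(1) = 8 and p(2) = -8 have opposite signs, so a root lies in (1, 2); Newton's method refines it to λ ≈ 1.4468. p(4) = -4 and p(5) = 28 have opposite signs, so a root lies in (4, 5); Newton's method refines it to λ ≈ 4.1816. Check (Vieta): the three roots sum to 1, matching tr M = 1.
Thus the eigenvalues (to 4 decimals) are -4.6283 (modulus 4.6283); 1.4468 (modulus 1.4468); 4.1816 (modulus 4.1816). The spectral radius is the largest modulus: r(A) ≈ 4.6283. (Cross-check: r(A) ≤ ||A||_2 ≈ 8.0244; equality holds whenever A is normal, though it can also hold for some non-normal A.)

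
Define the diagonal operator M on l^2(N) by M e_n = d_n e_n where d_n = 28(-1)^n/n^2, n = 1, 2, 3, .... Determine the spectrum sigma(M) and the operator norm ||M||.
sigma(M) = {28(-1)^n/n^2 : n ≥ 1} ∪ {0}; ||M|| = 28

A bounded diagonal operator on l^2 with diagonal entries d_n has spectrum equal to the closure of {d_n : n ≥ 1}: every d_n is an eigenvalue (with eigenvector e_n), so {d_n} ⊂ sigma(M); the spectrum is closed, so its closure is too; and for lambda not in the closure, (M - lambda I) has bounded inverse (the diagonal entries 1/(d_n - lambda) are bounded). For our sequence d_n = 28(-1)^n/n^2, n = 1, 2, 3, ...:
  - {d_n} = {28(-1)^n/n^2 : n ≥ 1}; the only limit point is 0
  - closure = {28(-1)^n/n^2 : n ≥ 1} ∪ {0}
For the norm: a diagonal operator has ||M|| = sup_n |d_n|. Here |d_n| = 28/n^2 is decreasing, so sup_n |d_n| = |d_1| = 28. So ||M|| = 28.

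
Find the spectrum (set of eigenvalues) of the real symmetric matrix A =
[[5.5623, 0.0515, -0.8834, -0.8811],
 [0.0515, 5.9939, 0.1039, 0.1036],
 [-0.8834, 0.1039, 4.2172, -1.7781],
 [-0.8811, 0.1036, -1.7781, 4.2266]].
sigma(A) ≈ {2, 6} (6 with multiplicity 3)

A is real symmetric, so its spectrum consists of real eigenvalues. Expanding the characteristic polynomial of the displayed matrix gives
  det(λ I - A) = p(λ) = λ^4 + (-20)λ^3 + (144)λ^2 + (-432)λ + (432).
Solving p(λ) = 0 yields eigenvalues ≈ 2, 6, 6, 6. (A is shown rounded to 4 decimals, so these recover the underlying integer eigenvalues to within that precision.)
Verification: the trace of A = 20 equals the sum of eigenvalues 20, and det(A) ≈ 431.9991 matches the eigenvalue product 432.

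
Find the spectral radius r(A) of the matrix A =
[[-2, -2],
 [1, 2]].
r(A) = sqrt(8)/2 ≈ 1.4142

The eigenvalues of A are the roots of its characteristic polynomial. With M = A (coefficients from the trace and determinant):
  p(λ) = det(λ I - M) = λ^2 - 2.
For λ^2 - 2 the discriminant is 8. It is nonnegative but not a perfect square, so the roots are real and irrational: λ = ± sqrt(8)/2 ≈ 1.4142, -1.4142.
Thus the eigenvalues (to 4 decimals) are 1.4142 (modulus 1.4142); -1.4142 (modulus 1.4142). The spectral radius is the largest modulus: r(A) = sqrt(8)/2 ≈ 1.4142. (Cross-check: r(A) ≤ ||A||_2 ≈ 3.5616; equality holds whenever A is normal, though it can also hold for some non-normal A.)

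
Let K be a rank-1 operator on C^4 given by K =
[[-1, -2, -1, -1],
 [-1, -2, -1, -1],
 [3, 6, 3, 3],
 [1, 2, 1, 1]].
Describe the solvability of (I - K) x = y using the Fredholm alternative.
(I - K) is singular (det(I - K) = 0, i.e. 1 ∈ sigma(K)). (I - K) x = y is solvable iff y ⊥ ker((I - K)^*) = span{(-1, -2, -1, -1)}, i.e. iff -y_1 - 2y_2 - y_3 - y_4 = 0. When solvable, the solutions are x = y + c·(1, 1, -3, -1), c arbitrary (ker(I - K) = span{(1, 1, -3, -1)}, dimension 1).

K has rank 1, so it is an outer product K = u v^T: every row of K is a multiple of one row vector. Reading off the entries, u = (1, 1, -3, -1) and v = (-1, -2, -1, -1) (row i of K equals u_i·v^T). A rank-one matrix u v^T satisfies K u = u (v·u) and kills the (3)-dimensional subspace v^⊥, so its characteristic polynomial is lambda^3 (lambda - v·u) with v·u = tr K = 1. Hence the eigenvalues of I - K are 1 (multiplicity 3) and 1 - (1) = 0, so det(I - K) = 0. (Direct check: I - K =
[[2, 2, 1, 1],
 [1, 3, 1, 1],
 [-3, -6, -2, -3],
 [-1, -2, -1, 0]]
has determinant 0.) So 1 is an eigenvalue of K and (I - K) is not invertible. The finite-dimensional Fredholm alternative says: either (I - K) is invertible, or ker(I - K) ≠ {0} and then range(I - K) = ker((I - K)^*)^⊥, with dim ker(I - K) = dim ker((I - K)^*). We are in the second case, so we need both kernels. Kernel of I - K: (I - K) u = u - u (v·u) = u - u = 0, so ker(I - K) = span{u} = span{(1, 1, -3, -1)} (it is exactly 1-dimensional because rank(I - K) = 3). Kernel of the adjoint: K is real, so (I - K)^* = I - K^T = I - v u^T, and (I - v u^T) v = v - v (u·v) = 0; hence ker((I - K)^*) = span{v} = span{(-1, -2, -1, -1)}. Therefore (I - K) x = y is solvable iff <y, v> = 0, i.e. iff -y_1 - 2y_2 - y_3 - y_4 = 0. When this holds, K y = u (v·y) = 0, so (I - K) y = y and x = y is a particular solution; the full solution set is the line x = y + c·u = y + c·(1, 1, -3, -1), c ∈ C.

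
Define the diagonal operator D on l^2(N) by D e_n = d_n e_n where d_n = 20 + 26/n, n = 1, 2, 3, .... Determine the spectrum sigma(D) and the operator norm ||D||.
sigma(D) = {20 + 26/n : n ≥ 1} ∪ {20}; ||D|| = 46

A bounded diagonal operator on l^2 with diagonal entries d_n has spectrum equal to the closure of {d_n : n ≥ 1}: every d_n is an eigenvalue (with eigenvector e_n), so {d_n} ⊂ sigma(D); the spectrum is closed, so its closure is too; and for lambda not in the closure, (D - lambda I) has bounded inverse (the diagonal entries 1/(d_n - lambda) are bounded). For our sequence d_n = 20 + 26/n, n = 1, 2, 3, ...:
  - {d_n} = {20 + 26/n : n ≥ 1}; the only limit point is 20
  - closure = {20 + 26/n : n ≥ 1} ∪ {20}
For the norm: a diagonal operator has ||D|| = sup_n |d_n|. Here d_n = 20 + 26/n is positive and decreasing, so sup_n |d_n| = d_1 = 20 + 26 = 46. So ||D|| = 46.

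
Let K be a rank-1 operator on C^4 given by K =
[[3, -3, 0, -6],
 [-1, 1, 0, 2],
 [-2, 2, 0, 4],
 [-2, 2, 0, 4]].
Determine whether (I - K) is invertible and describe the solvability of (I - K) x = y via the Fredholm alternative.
(I - K) is invertible (det(I - K) = -7 ≠ 0), so for every y in C^4 the equation (I - K) x = y has a unique solution.

K has rank 1, so it is an outer product K = u v^T: every row of K is a multiple of one row vector. Reading off the entries, u = (3, -1, -2, -2) and v = (1, -1, 0, -2) (row i of K equals u_i·v^T). A rank-one matrix u v^T satisfies K u = u (v·u) and kills the (3)-dimensional subspace v^⊥, so its characteristic polynomial is lambda^3 (lambda - v·u) with v·u = tr K = 8. Hence the eigenvalues of I - K are 1 (multiplicity 3) and 1 - (8) = -7, so det(I - K) = -7. (Direct check: I - K =
[[-2, 3, 0, 6],
 [1, 0, 0, -2],
 [2, -2, 1, -4],
 [2, -2, 0, -3]]
has determinant -7.) The finite-dimensional Fredholm alternative says: either (I - K) is invertible, or ker(I - K) ≠ {0} and then range(I - K) = ker((I - K)^*)^⊥, with dim ker(I - K) = dim ker((I - K)^*). Since det(I - K) ≠ 0, 1 is not an eigenvalue of K and ker(I - K) = {0}, so we are in the first case: for every y there is a unique x = (I - K)^(-1) y. Explicitly, by the Sherman–Morrison formula, (I - u v^T)^(-1) = I + u v^T/(1 - v·u), i.e. (I - K)^(-1) = I + K/(-7).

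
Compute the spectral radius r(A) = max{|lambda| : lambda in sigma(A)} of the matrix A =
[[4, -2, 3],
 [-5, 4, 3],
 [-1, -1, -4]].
r(A) ≈ 7.1886

The eigenvalues of A are the roots of its characteristic polynomial. With M = A (coefficients from the trace, the sum of principal 2x2 minors, and det A):
  p(λ) = det(λ I - M) = λ^3 - 4λ^2 - 20λ - 21.
No integer candidate from the rational root theorem (±divisors of 21) is a root, so the roots are irrational. The cubic discriminant is Δ = -9123 < 0, so there is one real root and a complex-conjugate pair. p(7) = -14 and p(8) = 75 have opposite signs, so a root lies in (7, 8); Newton's method refines it to λ ≈ 7.1886. Dividing out (λ - (7.1886)) leaves approximately λ^2 + 3.1886λ + 2.9213. For λ^2 + 3.1886λ + 2.9213 the discriminant is -1.5182. It is negative, so the remaining roots are the complex-conjugate pair λ ≈ -1.5943 ± 0.6161i. Their product equals the constant term, so |λ|^2 ≈ 2.9213 and |λ| ≈ 1.7092.
Thus the eigenvalues (to 4 decimals) are 7.1886 (modulus 7.1886); -1.5943 ± 0.6161i (modulus 1.7092). The spectral radius is the largest modulus: r(A) ≈ 7.1886. (Cross-check: r(A) ≤ ||A||_2 ≈ 7.8334; equality holds whenever A is normal, though it can also hold for some non-normal A.)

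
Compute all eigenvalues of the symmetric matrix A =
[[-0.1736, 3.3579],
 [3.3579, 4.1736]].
sigma(A) ≈ {-2, 6}

A is real symmetric, so its spectrum consists of real eigenvalues. Expanding the characteristic polynomial of the displayed matrix gives
  det(λ I - A) = p(λ) = λ^2 + (-4)λ + (-12).
Solving p(λ) = 0 yields eigenvalues ≈ -2, 6. (A is shown rounded to 4 decimals, so these recover the underlying integer eigenvalues to within that precision.)
Verification: the trace of A = 4 equals the sum of eigenvalues 4, and det(A) ≈ -12.0000 matches the eigenvalue product -12.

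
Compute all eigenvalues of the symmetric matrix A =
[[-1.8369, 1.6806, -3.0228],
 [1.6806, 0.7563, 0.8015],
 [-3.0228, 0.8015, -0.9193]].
sigma(A) ≈ {-5, 1, 2}

A is real symmetric, so its spectrum consists of real eigenvalues. Expanding the characteristic polynomial of the displayed matrix gives
  det(λ I - A) = p(λ) = λ^3 + (2)λ^2 + (-13)λ + (10).
Solving p(λ) = 0 yields eigenvalues ≈ -5, 1, 2. (A is shown rounded to 4 decimals, so these recover the underlying integer eigenvalues to within that precision.)
Verification: the trace of A = -2 equals the sum of eigenvalues -2, and det(A) ≈ -10.0003 matches the eigenvalue product -10.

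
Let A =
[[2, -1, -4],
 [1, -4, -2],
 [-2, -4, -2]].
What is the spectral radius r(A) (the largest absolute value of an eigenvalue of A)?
r(A) = 6

The eigenvalues of A are the roots of its characteristic polynomial. With M = A (coefficients from the trace, the sum of principal 2x2 minors, and det A):
  p(λ) = det(λ I - M) = λ^3 + 4λ^2 - 19λ - 42.
By the rational root theorem any rational root is an integer divisor of 42. Testing λ = -6: p(-6) = -216 + 144 + 114 - 42 = 0, so λ = -6 is a root. Dividing out (λ + 6) leaves p(λ) = (λ + 6)(λ^2 - 2λ - 7). For λ^2 - 2λ - 7 the discriminant is 32. It is nonnegative but not a perfect square, so the roots are real and irrational: λ = (2 ± sqrt(32))/2 ≈ 3.8284, -1.8284.
Thus the eigenvalues (to 4 decimals) are 3.8284 (modulus 3.8284); -1.8284 (modulus 1.8284); -6 (modulus 6). The spectral radius is the largest modulus: r(A) = 6. (Cross-check: r(A) ≤ ||A||_2 ≈ 7.0087; equality holds whenever A is normal, though it can also hold for some non-normal A.)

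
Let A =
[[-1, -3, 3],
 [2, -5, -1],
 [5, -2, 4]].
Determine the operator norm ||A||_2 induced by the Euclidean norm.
||A||_2 ≈ 7.8398 (= sqrt(largest eigenvalue of A^T A))

||A||_2 = sigma_max(A) = sqrt(lambda_max(A^T A)). Form the symmetric matrix M = A^T A =
[[30, -17, 15],
 [-17, 38, -12],
 [15, -12, 26]].
Its characteristic polynomial (trace, sum of principal 2x2 minors, determinant of M give the coefficients) is
  p(λ) = det(λ I - M) = λ^3 - 94λ^2 + 2250λ - 15376.
No integer candidate from the rational root theorem (±divisors of 15376) is a root, so the roots are irrational. The cubic discriminant is Δ = 238566512 > 0, so there are three distinct real roots. p(12) = -184 and p(13) = 185 have opposite signs, so a root lies in (12, 13); Newton's method refines it to λ ≈ 12.4606. p(20) = 24 and p(21) = -319 have opposite signs, so a root lies in (20, 21); Newton's method refines it to λ ≈ 20.0768. p(61) = -919 and p(62) = 1116 have opposite signs, so a root lies in (61, 62); Newton's method refines it to λ ≈ 61.4626. Check (Vieta): the three roots sum to 94, matching tr M = 94.
So the eigenvalues of A^T A are ≈ 12.4606, 20.0768, 61.4626 (all ≥ 0, as they must be for A^T A). The largest is λ_max ≈ 61.4626, hence ||A||_2 = sqrt(λ_max) ≈ 7.8398.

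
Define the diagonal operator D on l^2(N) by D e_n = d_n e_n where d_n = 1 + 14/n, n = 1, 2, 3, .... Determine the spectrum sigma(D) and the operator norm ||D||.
sigma(D) = {1 + 14/n : n ≥ 1} ∪ {1}; ||D|| = 15

A bounded diagonal operator on l^2 with diagonal entries d_n has spectrum equal to the closure of {d_n : n ≥ 1}: every d_n is an eigenvalue (with eigenvector e_n), so {d_n} ⊂ sigma(D); the spectrum is closed, so its closure is too; and for lambda not in the closure, (D - lambda I) has bounded inverse (the diagonal entries 1/(d_n - lambda) are bounded). For our sequence d_n = 1 + 14/n, n = 1, 2, 3, ...:
  - {d_n} = {1 + 14/n : n ≥ 1}; the only limit point is 1
  - closure = {1 + 14/n : n ≥ 1} ∪ {1}
For the norm: a diagonal operator has ||D|| = sup_n |d_n|. Here d_n = 1 + 14/n is positive and decreasing, so sup_n |d_n| = d_1 = 1 + 14 = 15. So ||D|| = 15.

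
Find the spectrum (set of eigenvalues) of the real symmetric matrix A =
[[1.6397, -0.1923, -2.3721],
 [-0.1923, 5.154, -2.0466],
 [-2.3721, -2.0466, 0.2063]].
sigma(A) ≈ {-2, 3, 6}

A is real symmetric, so its spectrum consists of real eigenvalues. Expanding the characteristic polynomial of the displayed matrix gives
  det(λ I - A) = p(λ) = λ^3 + (-7)λ^2 + (0)λ + (36).
Solving p(λ) = 0 yields eigenvalues ≈ -2, 3, 6. (A is shown rounded to 4 decimals, so these recover the underlying integer eigenvalues to within that precision.)
Verification: the trace of A = 7 equals the sum of eigenvalues 7, and det(A) ≈ -36.0001 matches the eigenvalue product -36.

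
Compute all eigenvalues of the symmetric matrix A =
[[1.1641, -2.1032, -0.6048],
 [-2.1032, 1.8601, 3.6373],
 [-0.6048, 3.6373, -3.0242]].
sigma(A) ≈ {-5, 0, 5}

A is real symmetric, so its spectrum consists of real eigenvalues. Expanding the characteristic polynomial of the displayed matrix gives
  det(λ I - A) = p(λ) = λ^3 + (0)λ^2 + (-25)λ + (0).
Solving p(λ) = 0 yields eigenvalues ≈ -5, 0, 5. (A is shown rounded to 4 decimals, so these recover the underlying integer eigenvalues to within that precision.)
Verification: the trace of A = 0 equals the sum of eigenvalues 0, and det(A) ≈ 0.0010 matches the eigenvalue product 0.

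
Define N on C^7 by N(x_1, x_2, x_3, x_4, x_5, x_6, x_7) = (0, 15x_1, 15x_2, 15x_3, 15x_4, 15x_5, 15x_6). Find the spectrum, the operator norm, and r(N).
sigma(N) = {0}; ||N|| = 15; r(N) = 0. (N is nilpotent with N^7 = 0.)

On C^7, N is a strictly lower-triangular matrix with 15 on the subdiagonal and zeros elsewhere, so its characteristic polynomial is lambda^7 and every eigenvalue is 0: sigma(N) = {0}. For the operator norm, N e_i = 15e_{i+1} for i = 1, ..., 6 and N e_7 = 0, so the singular values of N are 15 (with multiplicity 6) and 0; hence ||N|| = 15. The spectral radius r(N) = max|lambda| = 0. Note ||N|| > r(N) — characteristic of non-normal nilpotent operators. Indeed N^7 = 0.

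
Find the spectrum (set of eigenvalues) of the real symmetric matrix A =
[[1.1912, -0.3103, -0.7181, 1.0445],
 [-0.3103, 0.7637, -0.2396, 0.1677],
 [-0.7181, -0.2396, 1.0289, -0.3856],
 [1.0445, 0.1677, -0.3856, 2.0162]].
sigma(A) ≈ {0, 1, 3} (1 with multiplicity 2)

A is real symmetric, so its spectrum consists of real eigenvalues. Expanding the characteristic polynomial of the displayed matrix gives
  det(λ I - A) = p(λ) = λ^4 + (-5)λ^3 + (7)λ^2 + (-3)λ + (0).
Solving p(λ) = 0 yields eigenvalues ≈ 0, 1, 1, 3. (A is shown rounded to 4 decimals, so these recover the underlying integer eigenvalues to within that precision.)
Verification: the trace of A = 5 equals the sum of eigenvalues 5, and det(A) ≈ -0.0000 matches the eigenvalue product 0.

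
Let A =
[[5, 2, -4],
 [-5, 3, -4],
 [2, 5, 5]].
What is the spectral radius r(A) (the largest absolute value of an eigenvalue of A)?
r(A) ≈ 7.1242

The eigenvalues of A are the roots of its characteristic polynomial. With M = A (coefficients from the trace, the sum of principal 2x2 minors, and det A):
  p(λ) = det(λ I - M) = λ^3 - 13λ^2 + 93λ - 333.
No integer candidate from the rational root theorem (±divisors of 333) is a root, so the roots are irrational. The cubic discriminant is Δ = -429408 < 0, so there is one real root and a complex-conjugate pair. p(6) = -27 and p(7) = 24 have opposite signs, so a root lies in (6, 7); Newton's method refines it to λ ≈ 6.5611. Dividing out (λ - (6.5611)) leaves approximately λ^2 - 6.4389λ + 50.7537. For λ^2 - 6.4389λ + 50.7537 the discriminant is -161.5554. It is negative, so the remaining roots are the complex-conjugate pair λ ≈ 3.2195 ± 6.3552i. Their product equals the constant term, so |λ|^2 ≈ 50.7537 and |λ| ≈ 7.1242.
Thus the eigenvalues (to 4 decimals) are 6.5611 (modulus 6.5611); 3.2195 ± 6.3552i (modulus 7.1242). The spectral radius is the largest modulus: r(A) ≈ 7.1242. (Cross-check: r(A) ≤ ||A||_2 ≈ 8.2042; equality holds whenever A is normal, though it can also hold for some non-normal A.)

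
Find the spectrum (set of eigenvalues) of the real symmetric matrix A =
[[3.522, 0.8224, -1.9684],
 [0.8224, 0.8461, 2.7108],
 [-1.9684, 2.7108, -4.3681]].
sigma(A) ≈ {-6, 2, 4}

A is real symmetric, so its spectrum consists of real eigenvalues. Expanding the characteristic polynomial of the displayed matrix gives
  det(λ I - A) = p(λ) = λ^3 + (0)λ^2 + (-28)λ + (47.9985).
Solving p(λ) = 0 yields eigenvalues ≈ -6, 2, 4. (A is shown rounded to 4 decimals, so these recover the underlying integer eigenvalues to within that precision.)
Verification: the trace of A = 0 equals the sum of eigenvalues 0, and det(A) ≈ -47.9985 matches the eigenvalue product -48.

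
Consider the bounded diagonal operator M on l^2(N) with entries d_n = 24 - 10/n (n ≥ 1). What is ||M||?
||M|| = 24

For a diagonal operator on l^2 with entries d_n, ||M|| = sup_n |d_n|. Here d_1 = 14, d_2 = 19, ..., and d_n = 24 - 10/n increases monotonically toward 24. All terms lie in [14, 24), so |d_n| = d_n and the supremum is the limit 24, which is not attained by any individual d_n. Hence ||M|| = 24.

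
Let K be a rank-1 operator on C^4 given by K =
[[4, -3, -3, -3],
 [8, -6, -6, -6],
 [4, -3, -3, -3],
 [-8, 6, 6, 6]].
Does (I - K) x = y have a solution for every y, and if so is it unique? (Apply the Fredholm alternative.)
(I - K) is singular (det(I - K) = 0, i.e. 1 ∈ sigma(K)). (I - K) x = y is solvable iff y ⊥ ker((I - K)^*) = span{(4, -3, -3, -3)}, i.e. iff 4y_1 - 3y_2 - 3y_3 - 3y_4 = 0. When solvable, the solutions are x = y + c·(1, 2, 1, -2), c arbitrary (ker(I - K) = span{(1, 2, 1, -2)}, dimension 1).

K has rank 1, so it is an outer product K = u v^T: every row of K is a multiple of one row vector. Reading off the entries, u = (1, 2, 1, -2) and v = (4, -3, -3, -3) (row i of K equals u_i·v^T). A rank-one matrix u v^T satisfies K u = u (v·u) and kills the (3)-dimensional subspace v^⊥, so its characteristic polynomial is lambda^3 (lambda - v·u) with v·u = tr K = 1. Hence the eigenvalues of I - K are 1 (multiplicity 3) and 1 - (1) = 0, so det(I - K) = 0. (Direct check: I - K =
[[-3, 3, 3, 3],
 [-8, 7, 6, 6],
 [-4, 3, 4, 3],
 [8, -6, -6, -5]]
has determinant 0.) So 1 is an eigenvalue of K and (I - K) is not invertible. The finite-dimensional Fredholm alternative says: either (I - K) is invertible, or ker(I - K) ≠ {0} and then range(I - K) = ker((I - K)^*)^⊥, with dim ker(I - K) = dim ker((I - K)^*). We are in the second case, so we need both kernels. Kernel of I - K: (I - K) u = u - u (v·u) = u - u = 0, so ker(I - K) = span{u} = span{(1, 2, 1, -2)} (it is exactly 1-dimensional because rank(I - K) = 3). Kernel of the adjoint: K is real, so (I - K)^* = I - K^T = I - v u^T, and (I - v u^T) v = v - v (u·v) = 0; hence ker((I - K)^*) = span{v} = span{(4, -3, -3, -3)}. Therefore (I - K) x = y is solvable iff <y, v> = 0, i.e. iff 4y_1 - 3y_2 - 3y_3 - 3y_4 = 0. When this holds, K y = u (v·y) = 0, so (I - K) y = y and x = y is a particular solution; the full solution set is the line x = y + c·u = y + c·(1, 2, 1, -2), c ∈ C.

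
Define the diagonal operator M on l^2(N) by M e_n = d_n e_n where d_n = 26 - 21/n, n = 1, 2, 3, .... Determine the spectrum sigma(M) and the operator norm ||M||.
sigma(M) = {26 - 21/n : n ≥ 1} ∪ {26}; ||M|| = 26

A bounded diagonal operator on l^2 with diagonal entries d_n has spectrum equal to the closure of {d_n : n ≥ 1}: every d_n is an eigenvalue (with eigenvector e_n), so {d_n} ⊂ sigma(M); the spectrum is closed, so its closure is too; and for lambda not in the closure, (M - lambda I) has bounded inverse (the diagonal entries 1/(d_n - lambda) are bounded). For our sequence d_n = 26 - 21/n, n = 1, 2, 3, ...:
  - {d_n} = {26 - 21/n : n ≥ 1}; the only limit point is 26
  - closure = {26 - 21/n : n ≥ 1} ∪ {26}
For the norm: a diagonal operator has ||M|| = sup_n |d_n|. Here d_n = 26 - 21/n increases monotonically from d_1 = 5 toward 26, with all terms in [5, 26); so sup_n |d_n| = 26 (the supremum is the limit, not attained). So ||M|| = 26.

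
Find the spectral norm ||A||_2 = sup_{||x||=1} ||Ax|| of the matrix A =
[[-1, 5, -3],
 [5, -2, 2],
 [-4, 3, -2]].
||A||_2 ≈ 9.112 (= sqrt(largest eigenvalue of A^T A))

||A||_2 = sigma_max(A) = sqrt(lambda_max(A^T A)). Form the symmetric matrix M = A^T A =
[[42, -27, 21],
 [-27, 38, -25],
 [21, -25, 17]].
Its characteristic polynomial (trace, sum of principal 2x2 minors, determinant of M give the coefficients) is
  p(λ) = det(λ I - M) = λ^3 - 97λ^2 + 1161λ - 81.
No integer candidate from the rational root theorem (±divisors of 81) is a root, so the roots are irrational. The cubic discriminant is Δ = 6291155952 > 0, so there are three distinct real roots. p(0) = -81 and p(1) = 984 have opposite signs, so a root lies in (0, 1); Newton's method refines it to λ ≈ 0.0702. p(13) = 816 and p(14) = -95 have opposite signs, so a root lies in (13, 14); Newton's method refines it to λ ≈ 13.9012. p(83) = -164 and p(84) = 5715 have opposite signs, so a root lies in (83, 84); Newton's method refines it to λ ≈ 83.0286. Check (Vieta): the three roots sum to 97, matching tr M = 97.
So the eigenvalues of A^T A are ≈ 0.0702, 13.9012, 83.0286 (all ≥ 0, as they must be for A^T A). The largest is λ_max ≈ 83.0286, hence ||A||_2 = sqrt(λ_max) ≈ 9.112.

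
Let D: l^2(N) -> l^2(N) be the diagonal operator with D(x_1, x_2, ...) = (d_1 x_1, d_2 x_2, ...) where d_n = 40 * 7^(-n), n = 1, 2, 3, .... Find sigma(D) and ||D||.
sigma(D) = {40 * 7^(-n) : n ≥ 1} ∪ {0}; ||D|| = 40/7

A bounded diagonal operator on l^2 with diagonal entries d_n has spectrum equal to the closure of {d_n : n ≥ 1}: every d_n is an eigenvalue (with eigenvector e_n), so {d_n} ⊂ sigma(D); the spectrum is closed, so its closure is too; and for lambda not in the closure, (D - lambda I) has bounded inverse (the diagonal entries 1/(d_n - lambda) are bounded). For our sequence d_n = 40 * 7^(-n), n = 1, 2, 3, ...:
  - {d_n} = {40 * 7^(-n) : n ≥ 1}; the only limit point is 0
  - closure = {40 * 7^(-n) : n ≥ 1} ∪ {0}
For the norm: a diagonal operator has ||D|| = sup_n |d_n|. Here d_n = 40 * 7^(-n) is positive and decreasing, so sup_n |d_n| = d_1 = 40/7. So ||D|| = 40/7.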